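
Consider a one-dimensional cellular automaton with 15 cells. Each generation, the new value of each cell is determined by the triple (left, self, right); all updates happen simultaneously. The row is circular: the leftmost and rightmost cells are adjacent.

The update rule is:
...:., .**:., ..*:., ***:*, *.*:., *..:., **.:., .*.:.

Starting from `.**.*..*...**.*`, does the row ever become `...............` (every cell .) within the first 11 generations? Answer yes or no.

yes

...............
all cells are . at generation 1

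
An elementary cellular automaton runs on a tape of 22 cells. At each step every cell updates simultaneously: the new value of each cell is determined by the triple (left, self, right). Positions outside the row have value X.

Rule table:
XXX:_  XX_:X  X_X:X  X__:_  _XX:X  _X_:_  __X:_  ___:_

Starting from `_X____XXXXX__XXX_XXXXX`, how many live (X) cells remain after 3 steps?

4

X_____X___X__X_XXX____
X_____________XX_X____
X_____________XXX_____
count of X: 4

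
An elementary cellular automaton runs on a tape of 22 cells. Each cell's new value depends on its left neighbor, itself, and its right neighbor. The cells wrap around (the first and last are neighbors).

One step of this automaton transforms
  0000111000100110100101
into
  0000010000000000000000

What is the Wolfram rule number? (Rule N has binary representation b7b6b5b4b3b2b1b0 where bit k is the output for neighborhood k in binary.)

128

position 5: 111 → 1  (bit 7 = 1)
position 6: 110 → 0  (bit 6 = 0)
position 15: 101 → 0  (bit 5 = 0)
position 0: 100 → 0  (bit 4 = 0)
position 4: 011 → 0  (bit 3 = 0)
position 10: 010 → 0  (bit 2 = 0)
position 3: 001 → 0  (bit 1 = 0)
position 1: 000 → 0  (bit 0 = 0)
bits b7..b0 = 10000000 = 128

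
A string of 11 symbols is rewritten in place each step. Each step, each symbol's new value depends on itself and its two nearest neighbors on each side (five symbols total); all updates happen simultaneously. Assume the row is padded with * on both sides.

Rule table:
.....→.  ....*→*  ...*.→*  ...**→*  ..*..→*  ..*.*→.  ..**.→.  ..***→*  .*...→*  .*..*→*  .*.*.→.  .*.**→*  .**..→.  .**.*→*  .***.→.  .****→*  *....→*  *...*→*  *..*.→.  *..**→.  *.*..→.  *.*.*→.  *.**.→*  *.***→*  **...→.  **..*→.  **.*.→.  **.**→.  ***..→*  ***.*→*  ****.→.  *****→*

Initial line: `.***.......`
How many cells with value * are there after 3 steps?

8

.*.*.*...**
......*****
.*..*******
count of *: 8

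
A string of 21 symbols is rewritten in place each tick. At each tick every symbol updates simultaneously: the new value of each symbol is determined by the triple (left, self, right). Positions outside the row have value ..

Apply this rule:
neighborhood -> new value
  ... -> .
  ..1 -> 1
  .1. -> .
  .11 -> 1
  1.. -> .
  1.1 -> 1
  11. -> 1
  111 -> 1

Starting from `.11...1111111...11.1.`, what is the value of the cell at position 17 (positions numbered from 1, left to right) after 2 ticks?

tick 1: 111..11111111..1111..
tick 2: 111.111111111.11111..
position 17 holds 1

1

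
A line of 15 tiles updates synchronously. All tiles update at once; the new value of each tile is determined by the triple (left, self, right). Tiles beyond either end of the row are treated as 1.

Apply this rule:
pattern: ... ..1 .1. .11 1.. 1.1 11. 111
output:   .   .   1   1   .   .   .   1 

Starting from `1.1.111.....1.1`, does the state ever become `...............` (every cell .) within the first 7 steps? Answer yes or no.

step 1: ..1.11......1.1
step 2: ..1.1.......1.1
step 3: ..1.1.......1.1  (fixed point — unchanged through step 7)
step 7 is ..1.1.......1.1, still not uniform .

no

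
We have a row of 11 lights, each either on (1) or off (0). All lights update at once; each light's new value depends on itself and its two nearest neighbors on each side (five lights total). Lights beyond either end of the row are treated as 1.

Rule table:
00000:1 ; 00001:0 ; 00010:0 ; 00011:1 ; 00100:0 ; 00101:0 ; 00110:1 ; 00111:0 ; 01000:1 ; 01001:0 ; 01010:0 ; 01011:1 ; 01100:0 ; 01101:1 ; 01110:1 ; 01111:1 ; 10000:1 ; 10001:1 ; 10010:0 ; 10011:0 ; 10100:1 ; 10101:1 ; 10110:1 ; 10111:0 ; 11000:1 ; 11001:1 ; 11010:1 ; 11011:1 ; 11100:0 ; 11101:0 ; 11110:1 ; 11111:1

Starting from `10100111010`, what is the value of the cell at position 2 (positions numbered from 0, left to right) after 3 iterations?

1

iteration 1: 01100010111
iteration 2: 11011001011
iteration 3: 10110100101
position 2 holds 1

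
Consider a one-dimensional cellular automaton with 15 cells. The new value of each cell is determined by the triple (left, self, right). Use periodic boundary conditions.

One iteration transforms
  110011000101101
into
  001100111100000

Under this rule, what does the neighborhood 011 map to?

At position 4 the neighborhood is 011; the next row has 0 there.

0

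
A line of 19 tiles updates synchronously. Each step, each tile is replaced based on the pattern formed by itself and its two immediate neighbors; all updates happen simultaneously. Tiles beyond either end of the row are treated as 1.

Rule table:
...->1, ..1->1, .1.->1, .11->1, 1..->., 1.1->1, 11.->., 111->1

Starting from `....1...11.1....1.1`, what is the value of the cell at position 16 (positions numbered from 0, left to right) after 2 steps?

.1111.111.11.111111
1111.111.11.1111111
position 16 holds 1

1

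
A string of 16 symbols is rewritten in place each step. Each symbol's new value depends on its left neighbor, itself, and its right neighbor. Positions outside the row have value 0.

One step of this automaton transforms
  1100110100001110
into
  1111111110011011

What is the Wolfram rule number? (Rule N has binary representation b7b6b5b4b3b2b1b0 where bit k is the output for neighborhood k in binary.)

126

position 13: 111 → 0  (bit 7 = 0)
position 1: 110 → 1  (bit 6 = 1)
position 6: 101 → 1  (bit 5 = 1)
position 2: 100 → 1  (bit 4 = 1)
position 0: 011 → 1  (bit 3 = 1)
position 7: 010 → 1  (bit 2 = 1)
position 3: 001 → 1  (bit 1 = 1)
position 9: 000 → 0  (bit 0 = 0)
bits b7..b0 = 01111110 = 126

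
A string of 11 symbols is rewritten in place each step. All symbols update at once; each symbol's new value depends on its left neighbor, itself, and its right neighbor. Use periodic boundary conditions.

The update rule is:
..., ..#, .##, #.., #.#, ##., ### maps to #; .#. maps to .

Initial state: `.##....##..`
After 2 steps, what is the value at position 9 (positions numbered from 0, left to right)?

#

step 1: ###########
step 2: ###########
position 9 holds #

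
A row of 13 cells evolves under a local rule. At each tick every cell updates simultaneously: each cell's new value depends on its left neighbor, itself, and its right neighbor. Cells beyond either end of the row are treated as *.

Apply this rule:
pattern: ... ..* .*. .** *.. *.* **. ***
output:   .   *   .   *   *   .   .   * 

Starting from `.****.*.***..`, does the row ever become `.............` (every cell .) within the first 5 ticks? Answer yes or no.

no

tick 1: .***....**.**
tick 2: .**.*..**..**
tick 3: .*...***.****
tick 4: ..*.***..****
tick 5: **..**.******
tick 5 is **..**.******, still not uniform .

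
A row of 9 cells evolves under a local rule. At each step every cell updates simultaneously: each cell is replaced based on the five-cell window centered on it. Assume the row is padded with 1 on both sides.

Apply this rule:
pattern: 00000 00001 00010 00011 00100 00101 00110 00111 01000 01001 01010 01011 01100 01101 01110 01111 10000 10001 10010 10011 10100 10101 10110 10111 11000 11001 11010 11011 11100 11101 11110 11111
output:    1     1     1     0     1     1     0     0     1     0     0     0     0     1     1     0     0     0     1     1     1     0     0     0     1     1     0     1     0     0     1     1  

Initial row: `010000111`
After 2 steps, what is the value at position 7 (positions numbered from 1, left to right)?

0

step 1: 011010001
step 2: 101011000
position 7 holds 0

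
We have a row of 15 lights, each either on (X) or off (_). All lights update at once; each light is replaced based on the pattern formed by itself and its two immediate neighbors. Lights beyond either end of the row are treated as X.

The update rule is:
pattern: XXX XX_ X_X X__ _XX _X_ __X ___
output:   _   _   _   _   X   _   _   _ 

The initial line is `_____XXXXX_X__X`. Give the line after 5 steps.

_____X________X
______________X
______________X  (fixed point — unchanged through step 5)

______________X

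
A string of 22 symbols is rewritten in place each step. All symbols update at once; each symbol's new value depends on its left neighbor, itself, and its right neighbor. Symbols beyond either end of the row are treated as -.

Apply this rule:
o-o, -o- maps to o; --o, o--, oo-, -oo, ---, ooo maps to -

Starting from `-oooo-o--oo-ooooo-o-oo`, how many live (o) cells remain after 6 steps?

step 1: -----oo----o-----ooo--
step 2: -----------o----------
step 3: -----------o----------  (fixed point — unchanged through step 6)
count of o: 1

1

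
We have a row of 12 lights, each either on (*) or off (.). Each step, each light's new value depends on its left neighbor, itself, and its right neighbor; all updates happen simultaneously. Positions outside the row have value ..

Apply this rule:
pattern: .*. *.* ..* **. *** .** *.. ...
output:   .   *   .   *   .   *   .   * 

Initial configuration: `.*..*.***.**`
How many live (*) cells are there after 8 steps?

7

.....**.****
****.****..*
*..***..*...
...*.*....**
**..*..**.**
**.....*****
**.***.*...*
****.**..*..
count of *: 7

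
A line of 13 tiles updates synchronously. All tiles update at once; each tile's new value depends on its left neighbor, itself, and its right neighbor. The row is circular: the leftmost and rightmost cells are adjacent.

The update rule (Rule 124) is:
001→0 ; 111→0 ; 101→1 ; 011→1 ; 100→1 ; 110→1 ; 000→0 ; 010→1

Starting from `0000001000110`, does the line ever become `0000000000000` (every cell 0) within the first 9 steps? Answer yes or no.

step 1: 0000001100111
step 2: 1000001110101
step 3: 1100001011111
step 4: 0110001110000
step 5: 0111001011000
step 6: 0101101111100
step 7: 0111111000110
step 8: 0100001100111
step 9: 1110001110101
step 9 is 1110001110101, still not uniform 0

no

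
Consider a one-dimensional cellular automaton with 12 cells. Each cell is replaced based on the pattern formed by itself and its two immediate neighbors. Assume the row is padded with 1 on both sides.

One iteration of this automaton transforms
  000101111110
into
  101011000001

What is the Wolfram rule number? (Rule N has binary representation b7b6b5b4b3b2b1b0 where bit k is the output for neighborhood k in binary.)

58

position 6: 111 → 0  (bit 7 = 0)
position 10: 110 → 0  (bit 6 = 0)
position 4: 101 → 1  (bit 5 = 1)
position 0: 100 → 1  (bit 4 = 1)
position 5: 011 → 1  (bit 3 = 1)
position 3: 010 → 0  (bit 2 = 0)
position 2: 001 → 1  (bit 1 = 1)
position 1: 000 → 0  (bit 0 = 0)
bits b7..b0 = 00111010 = 58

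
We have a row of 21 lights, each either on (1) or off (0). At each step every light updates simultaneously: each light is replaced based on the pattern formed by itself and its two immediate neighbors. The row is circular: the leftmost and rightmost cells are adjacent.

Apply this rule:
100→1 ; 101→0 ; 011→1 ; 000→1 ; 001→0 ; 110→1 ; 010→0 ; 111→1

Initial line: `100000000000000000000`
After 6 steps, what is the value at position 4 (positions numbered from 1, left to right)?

1

011111111111111111110
011111111111111111111
011111111111111111111  (fixed point — unchanged through step 6)
position 4 holds 1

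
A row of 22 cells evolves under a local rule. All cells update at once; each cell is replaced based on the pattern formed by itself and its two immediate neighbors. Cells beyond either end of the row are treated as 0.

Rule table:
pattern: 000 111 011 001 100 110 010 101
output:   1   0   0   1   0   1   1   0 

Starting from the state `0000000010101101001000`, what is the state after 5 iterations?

1111111110100101011011

1111111110100101011011
0000000010101101001001
1111111110100101011011  (repeats iteration 1; period 2)
iteration 5: 1111111110100101011011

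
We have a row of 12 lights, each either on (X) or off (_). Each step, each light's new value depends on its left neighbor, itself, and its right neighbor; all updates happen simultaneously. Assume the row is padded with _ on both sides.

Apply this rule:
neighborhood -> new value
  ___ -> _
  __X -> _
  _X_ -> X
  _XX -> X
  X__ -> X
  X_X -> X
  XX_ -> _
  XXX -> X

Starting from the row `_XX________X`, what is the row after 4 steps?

_X_X_______X
_XXXX______X
_XXX_X_____X
_XX_XXX____X

_XX_XXX____X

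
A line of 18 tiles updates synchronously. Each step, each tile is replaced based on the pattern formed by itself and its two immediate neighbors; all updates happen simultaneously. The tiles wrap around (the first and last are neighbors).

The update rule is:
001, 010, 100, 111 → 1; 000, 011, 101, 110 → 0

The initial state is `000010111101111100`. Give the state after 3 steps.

step 1: 000110011000111010
step 2: 001001100101010011
step 3: 111110011101011100

111110011101011100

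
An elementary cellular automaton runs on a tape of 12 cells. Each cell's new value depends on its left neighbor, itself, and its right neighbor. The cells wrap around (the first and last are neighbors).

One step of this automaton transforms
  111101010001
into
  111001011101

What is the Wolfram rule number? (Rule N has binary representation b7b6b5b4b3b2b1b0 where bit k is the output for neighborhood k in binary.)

157

position 0: 111 → 1  (bit 7 = 1)
position 3: 110 → 0  (bit 6 = 0)
position 4: 101 → 0  (bit 5 = 0)
position 8: 100 → 1  (bit 4 = 1)
position 11: 011 → 1  (bit 3 = 1)
position 5: 010 → 1  (bit 2 = 1)
position 10: 001 → 0  (bit 1 = 0)
position 9: 000 → 1  (bit 0 = 1)
bits b7..b0 = 10011101 = 157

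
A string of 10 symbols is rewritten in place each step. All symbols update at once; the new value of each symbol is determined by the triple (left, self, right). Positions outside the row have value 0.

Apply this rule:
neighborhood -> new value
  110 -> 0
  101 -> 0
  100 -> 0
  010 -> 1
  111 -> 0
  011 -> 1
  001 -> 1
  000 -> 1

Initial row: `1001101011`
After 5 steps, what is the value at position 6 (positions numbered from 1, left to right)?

0

1011001010
1010011010
1010110010
1010100110
1010101100
position 6 holds 0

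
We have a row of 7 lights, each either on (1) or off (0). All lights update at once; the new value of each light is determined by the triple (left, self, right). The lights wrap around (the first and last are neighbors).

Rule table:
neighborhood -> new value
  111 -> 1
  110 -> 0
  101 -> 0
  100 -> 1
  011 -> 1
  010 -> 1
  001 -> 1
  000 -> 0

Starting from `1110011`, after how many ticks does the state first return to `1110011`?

14

1101111
1001111
0111111
0111110
1111101
1111001
1110111
1100111
1011111
0011111
1111110
1111100
1111011
1110011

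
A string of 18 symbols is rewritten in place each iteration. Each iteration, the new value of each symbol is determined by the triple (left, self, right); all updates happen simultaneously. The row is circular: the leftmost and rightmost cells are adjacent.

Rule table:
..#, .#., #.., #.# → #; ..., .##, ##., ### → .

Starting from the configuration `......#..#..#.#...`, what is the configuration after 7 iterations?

...###.###.###.###

.....###########..
....#...........#.
...###.........###
#.#...#.......#...
####.###.....###.#
....#...#...#...#.
...###.###.###.###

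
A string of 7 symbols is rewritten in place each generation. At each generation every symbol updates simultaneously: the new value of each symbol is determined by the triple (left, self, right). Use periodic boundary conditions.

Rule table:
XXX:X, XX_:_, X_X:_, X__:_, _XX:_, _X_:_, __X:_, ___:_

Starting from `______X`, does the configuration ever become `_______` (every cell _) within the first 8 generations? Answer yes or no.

generation 1: _______
all cells are _ at generation 1

yes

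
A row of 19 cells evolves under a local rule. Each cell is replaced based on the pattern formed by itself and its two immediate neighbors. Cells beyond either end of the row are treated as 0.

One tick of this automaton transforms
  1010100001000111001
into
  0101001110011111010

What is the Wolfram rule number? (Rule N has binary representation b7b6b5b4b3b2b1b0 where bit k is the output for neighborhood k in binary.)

235

position 14: 111 → 1  (bit 7 = 1)
position 15: 110 → 1  (bit 6 = 1)
position 1: 101 → 1  (bit 5 = 1)
position 5: 100 → 0  (bit 4 = 0)
position 13: 011 → 1  (bit 3 = 1)
position 0: 010 → 0  (bit 2 = 0)
position 8: 001 → 1  (bit 1 = 1)
position 6: 000 → 1  (bit 0 = 1)
bits b7..b0 = 11101011 = 235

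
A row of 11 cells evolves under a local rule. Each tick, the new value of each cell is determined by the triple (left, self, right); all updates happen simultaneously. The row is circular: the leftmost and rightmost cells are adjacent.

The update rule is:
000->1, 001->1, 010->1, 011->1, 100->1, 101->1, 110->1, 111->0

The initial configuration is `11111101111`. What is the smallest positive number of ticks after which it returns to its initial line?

00000111000
11111101111

2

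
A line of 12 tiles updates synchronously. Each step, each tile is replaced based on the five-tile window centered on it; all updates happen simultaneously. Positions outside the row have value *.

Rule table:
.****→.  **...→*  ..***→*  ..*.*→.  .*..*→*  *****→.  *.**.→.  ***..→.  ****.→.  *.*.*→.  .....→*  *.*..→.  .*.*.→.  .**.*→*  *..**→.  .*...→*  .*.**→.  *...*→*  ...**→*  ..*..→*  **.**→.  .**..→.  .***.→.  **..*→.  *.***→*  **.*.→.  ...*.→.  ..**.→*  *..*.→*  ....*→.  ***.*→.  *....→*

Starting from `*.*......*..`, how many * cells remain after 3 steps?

6

step 1: ...****..**.
step 2: ****.....**.
step 3: ....***.***.
count of *: 6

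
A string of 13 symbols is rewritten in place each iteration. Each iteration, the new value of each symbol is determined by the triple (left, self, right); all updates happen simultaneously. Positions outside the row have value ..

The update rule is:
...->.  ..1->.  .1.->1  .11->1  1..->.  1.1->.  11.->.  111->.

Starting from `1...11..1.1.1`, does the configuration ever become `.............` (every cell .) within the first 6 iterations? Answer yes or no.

no

iteration 1: 1...1...1.1.1
iteration 2: 1...1...1.1.1  (fixed point — unchanged through iteration 6)
iteration 6 is 1...1...1.1.1, still not uniform .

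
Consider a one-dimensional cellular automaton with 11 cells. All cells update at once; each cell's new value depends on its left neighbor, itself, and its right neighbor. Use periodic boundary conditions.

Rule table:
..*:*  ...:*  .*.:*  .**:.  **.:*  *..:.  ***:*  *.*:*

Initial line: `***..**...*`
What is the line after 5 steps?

.**.*******

***.*.*.**.
.*******.**
*.*******.*
**.*******.
.**.*******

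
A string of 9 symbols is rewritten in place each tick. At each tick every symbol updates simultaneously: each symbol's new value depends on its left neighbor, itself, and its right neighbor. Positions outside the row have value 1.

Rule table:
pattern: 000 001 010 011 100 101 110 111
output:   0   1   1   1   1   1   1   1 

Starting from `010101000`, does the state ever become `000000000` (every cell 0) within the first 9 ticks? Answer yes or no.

no

111111101
111111111
111111111  (fixed point — unchanged through tick 9)
tick 9 is 111111111, still not uniform 0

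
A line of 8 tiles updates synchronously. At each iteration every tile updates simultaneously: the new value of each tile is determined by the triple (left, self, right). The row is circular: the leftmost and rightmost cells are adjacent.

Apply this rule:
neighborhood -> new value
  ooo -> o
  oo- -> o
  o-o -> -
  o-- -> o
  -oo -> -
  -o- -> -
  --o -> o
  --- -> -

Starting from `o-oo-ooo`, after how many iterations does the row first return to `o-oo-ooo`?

8

iteration 1: o--o--oo
iteration 2: ooo-oo-o
iteration 3: ooo--o--
iteration 4: -oooo-oo
iteration 5: --ooo--o
iteration 6: oo-oooo-
iteration 7: -o--ooo-
iteration 8: o-oo-ooo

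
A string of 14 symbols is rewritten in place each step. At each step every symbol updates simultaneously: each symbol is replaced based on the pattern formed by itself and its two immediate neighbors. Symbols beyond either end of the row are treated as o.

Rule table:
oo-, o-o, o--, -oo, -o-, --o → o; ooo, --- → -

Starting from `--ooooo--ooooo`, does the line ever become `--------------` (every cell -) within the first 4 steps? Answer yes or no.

ooo---oooo----
--oo-oo--oo--o
oooooooooooooo
--------------
all cells are - at step 4

yes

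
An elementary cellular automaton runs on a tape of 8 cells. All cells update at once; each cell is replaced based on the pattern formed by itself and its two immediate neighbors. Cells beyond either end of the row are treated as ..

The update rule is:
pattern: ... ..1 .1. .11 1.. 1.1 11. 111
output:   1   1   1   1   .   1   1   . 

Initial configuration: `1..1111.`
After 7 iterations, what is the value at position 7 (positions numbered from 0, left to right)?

.

iteration 1: 1.11..1.
iteration 2: 1111.11.
iteration 3: 1..1111.  (repeats iteration 0; period 3)
iteration 7: 1.11..1.
position 7 holds .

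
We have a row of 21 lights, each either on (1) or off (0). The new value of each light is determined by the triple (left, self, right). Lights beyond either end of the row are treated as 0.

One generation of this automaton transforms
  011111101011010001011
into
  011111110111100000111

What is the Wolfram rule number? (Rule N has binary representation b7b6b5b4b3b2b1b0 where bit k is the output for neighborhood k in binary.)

232

position 2: 111 → 1  (bit 7 = 1)
position 6: 110 → 1  (bit 6 = 1)
position 7: 101 → 1  (bit 5 = 1)
position 14: 100 → 0  (bit 4 = 0)
position 1: 011 → 1  (bit 3 = 1)
position 8: 010 → 0  (bit 2 = 0)
position 0: 001 → 0  (bit 1 = 0)
position 15: 000 → 0  (bit 0 = 0)
bits b7..b0 = 11101000 = 232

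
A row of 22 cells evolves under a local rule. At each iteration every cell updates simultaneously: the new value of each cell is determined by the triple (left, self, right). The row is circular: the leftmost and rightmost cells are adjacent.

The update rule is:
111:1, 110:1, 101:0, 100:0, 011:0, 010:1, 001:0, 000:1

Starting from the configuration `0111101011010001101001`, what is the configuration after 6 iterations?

0100101001010100101001

0011101001010100101001
0001101001010100101001
0100101001010100101001
0100101001010100101001  (fixed point — unchanged through iteration 6)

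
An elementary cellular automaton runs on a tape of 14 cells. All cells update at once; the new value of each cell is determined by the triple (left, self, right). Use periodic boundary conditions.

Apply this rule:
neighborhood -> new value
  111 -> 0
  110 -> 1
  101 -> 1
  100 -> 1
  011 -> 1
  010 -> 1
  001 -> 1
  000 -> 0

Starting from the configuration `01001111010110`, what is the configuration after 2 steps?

11111001111111
00001111000000

00001111000000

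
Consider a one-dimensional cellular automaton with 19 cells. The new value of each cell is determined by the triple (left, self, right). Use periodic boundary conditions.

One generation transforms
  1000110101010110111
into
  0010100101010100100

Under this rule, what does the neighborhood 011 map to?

1

At position 4 the neighborhood is 011; the next row has 1 there.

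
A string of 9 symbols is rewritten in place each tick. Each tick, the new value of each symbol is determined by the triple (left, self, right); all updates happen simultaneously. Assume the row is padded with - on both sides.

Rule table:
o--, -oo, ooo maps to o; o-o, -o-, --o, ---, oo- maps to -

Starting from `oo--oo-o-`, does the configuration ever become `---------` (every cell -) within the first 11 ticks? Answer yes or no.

yes

o-o-o---o
-----o---
------o--
-------o-
--------o
---------
all cells are - at tick 6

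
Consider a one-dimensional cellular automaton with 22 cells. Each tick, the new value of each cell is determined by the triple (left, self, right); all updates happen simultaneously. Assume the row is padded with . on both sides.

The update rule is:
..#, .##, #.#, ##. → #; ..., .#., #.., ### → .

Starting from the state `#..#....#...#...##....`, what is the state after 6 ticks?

..#...#...##.##.......

..#....#...#...###....
.#....#...#...##.#....
#....#...#...####.....
....#...#...##..#.....
...#...#...###.#......
..#...#...##.##.......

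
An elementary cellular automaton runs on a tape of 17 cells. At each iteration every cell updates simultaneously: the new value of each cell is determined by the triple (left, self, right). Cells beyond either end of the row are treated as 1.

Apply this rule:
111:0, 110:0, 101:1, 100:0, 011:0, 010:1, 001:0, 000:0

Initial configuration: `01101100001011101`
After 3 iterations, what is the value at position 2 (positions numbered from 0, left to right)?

10010000001100010
00010000000000011
00010000000000000
position 2 holds 0

0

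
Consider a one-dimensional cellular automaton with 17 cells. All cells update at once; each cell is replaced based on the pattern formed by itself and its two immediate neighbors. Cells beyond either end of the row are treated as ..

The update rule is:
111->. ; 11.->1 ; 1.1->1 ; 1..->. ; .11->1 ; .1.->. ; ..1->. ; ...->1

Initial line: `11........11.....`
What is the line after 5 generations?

11.111111.11.1111
1111....111111..1
1..1.11.1....1...
....1111..11...11
111.1..1..11.1.11

111.1..1..11.1.11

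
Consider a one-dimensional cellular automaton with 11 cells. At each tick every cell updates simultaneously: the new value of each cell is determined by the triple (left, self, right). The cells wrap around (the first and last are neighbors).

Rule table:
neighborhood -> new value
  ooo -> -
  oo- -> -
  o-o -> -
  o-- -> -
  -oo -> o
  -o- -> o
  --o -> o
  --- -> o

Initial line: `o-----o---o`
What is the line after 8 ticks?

---o---oo--

tick 1: --ooooo-ooo
tick 2: -oo-----o--
tick 3: oo--ooooo-o
tick 4: ---oo-----o
tick 5: -ooo--ooooo
tick 6: -o---oo----
tick 7: oo-ooo--ooo
tick 8: ---o---oo--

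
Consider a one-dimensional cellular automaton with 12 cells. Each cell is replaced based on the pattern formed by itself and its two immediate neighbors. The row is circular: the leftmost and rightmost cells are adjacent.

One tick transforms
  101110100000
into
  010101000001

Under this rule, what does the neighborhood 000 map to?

At position 8 the neighborhood is 000; the next row has 0 there.

0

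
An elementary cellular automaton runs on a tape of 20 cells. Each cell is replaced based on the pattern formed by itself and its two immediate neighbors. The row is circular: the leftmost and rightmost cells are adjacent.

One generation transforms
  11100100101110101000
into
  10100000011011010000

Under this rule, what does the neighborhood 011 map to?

At position 0 the neighborhood is 011; the next row has 1 there.

1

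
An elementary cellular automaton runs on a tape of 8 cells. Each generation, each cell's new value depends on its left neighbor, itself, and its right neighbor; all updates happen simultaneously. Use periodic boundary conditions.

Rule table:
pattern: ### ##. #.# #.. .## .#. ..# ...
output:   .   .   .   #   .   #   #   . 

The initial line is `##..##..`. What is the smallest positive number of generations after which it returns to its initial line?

2

..##..##
##..##..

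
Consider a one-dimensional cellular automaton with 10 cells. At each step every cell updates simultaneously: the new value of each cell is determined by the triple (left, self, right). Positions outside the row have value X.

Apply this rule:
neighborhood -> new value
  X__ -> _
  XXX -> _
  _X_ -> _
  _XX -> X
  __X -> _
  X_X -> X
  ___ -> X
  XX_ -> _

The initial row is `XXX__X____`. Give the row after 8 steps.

X__XXXX__X

_______XX_
_XXXXX_X_X
XX____X_XX
___XX__XX_
_X_X___X_X
X_X__X__XX
_X______X_
X__XXXX__X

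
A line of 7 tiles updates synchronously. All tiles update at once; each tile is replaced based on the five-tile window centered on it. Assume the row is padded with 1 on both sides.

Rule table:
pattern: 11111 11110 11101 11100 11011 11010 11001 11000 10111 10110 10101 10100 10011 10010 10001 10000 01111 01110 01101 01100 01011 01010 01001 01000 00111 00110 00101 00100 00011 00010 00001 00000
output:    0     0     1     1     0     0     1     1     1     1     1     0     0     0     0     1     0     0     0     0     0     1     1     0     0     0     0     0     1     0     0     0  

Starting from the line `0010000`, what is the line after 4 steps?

0101010

step 1: 1000101
step 2: 1100001
step 3: 0111010
step 4: 0101010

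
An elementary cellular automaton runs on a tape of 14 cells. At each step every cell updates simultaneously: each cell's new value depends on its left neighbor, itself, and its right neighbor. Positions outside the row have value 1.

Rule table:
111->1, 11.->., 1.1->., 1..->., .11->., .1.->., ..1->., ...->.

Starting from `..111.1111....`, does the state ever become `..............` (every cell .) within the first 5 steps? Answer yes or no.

yes

...1...11.....
..............
all cells are . at step 2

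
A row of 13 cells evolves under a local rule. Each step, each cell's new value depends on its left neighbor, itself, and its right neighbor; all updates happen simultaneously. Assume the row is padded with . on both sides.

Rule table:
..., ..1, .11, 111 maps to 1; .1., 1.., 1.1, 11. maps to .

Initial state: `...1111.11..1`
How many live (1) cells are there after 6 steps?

5

step 1: 111111..1..1.
step 2: 11111..1..1..
step 3: 1111..1..1..1
step 4: 111..1..1..1.
step 5: 11..1..1..1..
step 6: 1..1..1..1..1
count of 1: 5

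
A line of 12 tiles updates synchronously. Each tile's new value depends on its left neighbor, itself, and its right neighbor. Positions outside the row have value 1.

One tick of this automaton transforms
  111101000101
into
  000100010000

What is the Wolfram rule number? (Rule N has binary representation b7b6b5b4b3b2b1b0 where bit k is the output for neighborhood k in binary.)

65

position 0: 111 → 0  (bit 7 = 0)
position 3: 110 → 1  (bit 6 = 1)
position 4: 101 → 0  (bit 5 = 0)
position 6: 100 → 0  (bit 4 = 0)
position 11: 011 → 0  (bit 3 = 0)
position 5: 010 → 0  (bit 2 = 0)
position 8: 001 → 0  (bit 1 = 0)
position 7: 000 → 1  (bit 0 = 1)
bits b7..b0 = 01000001 = 65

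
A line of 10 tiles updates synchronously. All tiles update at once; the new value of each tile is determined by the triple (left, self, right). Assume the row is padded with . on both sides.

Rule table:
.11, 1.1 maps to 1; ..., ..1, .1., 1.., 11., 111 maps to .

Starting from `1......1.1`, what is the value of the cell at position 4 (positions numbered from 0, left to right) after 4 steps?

.

step 1: ........1.
step 2: ..........
step 3: ..........  (fixed point — unchanged through step 4)
position 4 holds .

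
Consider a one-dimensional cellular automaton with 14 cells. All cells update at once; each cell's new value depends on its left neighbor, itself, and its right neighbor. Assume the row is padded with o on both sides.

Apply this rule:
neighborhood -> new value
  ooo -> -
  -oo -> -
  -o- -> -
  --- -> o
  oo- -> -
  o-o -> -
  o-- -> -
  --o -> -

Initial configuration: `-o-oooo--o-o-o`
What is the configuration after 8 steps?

--------------
-oooooooooooo-
--------------  (repeats step 1; period 2)
step 8: -oooooooooooo-

-oooooooooooo-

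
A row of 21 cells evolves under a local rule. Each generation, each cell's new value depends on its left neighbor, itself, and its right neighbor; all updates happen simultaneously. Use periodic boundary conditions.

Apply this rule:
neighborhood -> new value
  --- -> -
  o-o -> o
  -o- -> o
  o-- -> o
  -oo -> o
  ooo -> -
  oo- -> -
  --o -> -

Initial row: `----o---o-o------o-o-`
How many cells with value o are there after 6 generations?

----oo--oooo-----oooo
o---o-o-o---o----o---
oo--oooooo--oo---oo--
o-o-o-----o-o-o--o-o-
oooooo----oooooo-oooo
------o---o-----oo---
count of o: 4

4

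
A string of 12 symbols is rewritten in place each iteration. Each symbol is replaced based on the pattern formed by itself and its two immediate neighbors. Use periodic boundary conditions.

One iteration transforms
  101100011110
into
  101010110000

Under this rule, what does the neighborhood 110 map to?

0

At position 3 the neighborhood is 110; the next row has 0 there.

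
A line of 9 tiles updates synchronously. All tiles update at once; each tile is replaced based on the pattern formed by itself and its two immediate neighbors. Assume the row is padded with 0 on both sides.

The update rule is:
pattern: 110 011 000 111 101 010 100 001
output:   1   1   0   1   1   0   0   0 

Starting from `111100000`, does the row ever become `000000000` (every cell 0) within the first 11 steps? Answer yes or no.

no

111100000  (fixed point — unchanged through step 11)
step 11 is 111100000, still not uniform 0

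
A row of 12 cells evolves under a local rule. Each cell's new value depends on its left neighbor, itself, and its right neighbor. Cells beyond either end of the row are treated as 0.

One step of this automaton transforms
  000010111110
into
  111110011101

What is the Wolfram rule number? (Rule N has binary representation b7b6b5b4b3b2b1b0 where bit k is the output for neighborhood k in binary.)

position 7: 111 → 1  (bit 7 = 1)
position 10: 110 → 0  (bit 6 = 0)
position 5: 101 → 0  (bit 5 = 0)
position 11: 100 → 1  (bit 4 = 1)
position 6: 011 → 0  (bit 3 = 0)
position 4: 010 → 1  (bit 2 = 1)
position 3: 001 → 1  (bit 1 = 1)
position 0: 000 → 1  (bit 0 = 1)
bits b7..b0 = 10010111 = 151

151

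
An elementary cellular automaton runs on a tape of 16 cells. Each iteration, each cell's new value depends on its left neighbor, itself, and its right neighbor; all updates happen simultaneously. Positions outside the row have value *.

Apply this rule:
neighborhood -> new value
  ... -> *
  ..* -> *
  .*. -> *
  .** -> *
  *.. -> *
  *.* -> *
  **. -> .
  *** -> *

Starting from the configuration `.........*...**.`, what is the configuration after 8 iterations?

*******.********

**************.*
*************.**
************.***
***********.****
**********.*****
*********.******
********.*******
*******.********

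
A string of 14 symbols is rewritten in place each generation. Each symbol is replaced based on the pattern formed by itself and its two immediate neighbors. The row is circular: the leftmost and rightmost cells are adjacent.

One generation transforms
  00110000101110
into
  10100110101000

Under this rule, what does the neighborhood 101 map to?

0

At position 9 the neighborhood is 101; the next row has 0 there.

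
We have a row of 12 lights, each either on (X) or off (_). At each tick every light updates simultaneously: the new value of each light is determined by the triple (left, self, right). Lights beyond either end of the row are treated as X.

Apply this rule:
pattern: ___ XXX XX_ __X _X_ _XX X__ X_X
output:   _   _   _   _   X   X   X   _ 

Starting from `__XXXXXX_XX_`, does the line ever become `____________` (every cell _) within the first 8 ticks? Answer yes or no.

X_X______X__
__XX_____XX_
X_X_X____X__
__X_XX___XX_
X_X_X_X__X__
__X_X_XX_XX_
X_X_X_X__X__  (repeats tick 5; period 2)
tick 8: __X_X_XX_XX_
tick 8 is __X_X_XX_XX_, still not uniform _

no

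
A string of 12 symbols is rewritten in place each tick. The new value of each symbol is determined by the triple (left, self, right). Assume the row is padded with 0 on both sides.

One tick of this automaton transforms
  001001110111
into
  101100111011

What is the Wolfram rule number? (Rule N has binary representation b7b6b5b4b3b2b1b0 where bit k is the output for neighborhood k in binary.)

245

position 6: 111 → 1  (bit 7 = 1)
position 7: 110 → 1  (bit 6 = 1)
position 8: 101 → 1  (bit 5 = 1)
position 3: 100 → 1  (bit 4 = 1)
position 5: 011 → 0  (bit 3 = 0)
position 2: 010 → 1  (bit 2 = 1)
position 1: 001 → 0  (bit 1 = 0)
position 0: 000 → 1  (bit 0 = 1)
bits b7..b0 = 11110101 = 245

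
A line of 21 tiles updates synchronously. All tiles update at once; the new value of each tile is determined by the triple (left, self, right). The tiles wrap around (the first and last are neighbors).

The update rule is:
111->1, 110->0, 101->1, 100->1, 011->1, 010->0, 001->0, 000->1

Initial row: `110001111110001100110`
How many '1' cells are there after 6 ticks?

14

101101111101101010101
011011111011010101011
110111110110101010110
101111101101010101101
011111011010101011011
111110110101010110110
count of 1: 14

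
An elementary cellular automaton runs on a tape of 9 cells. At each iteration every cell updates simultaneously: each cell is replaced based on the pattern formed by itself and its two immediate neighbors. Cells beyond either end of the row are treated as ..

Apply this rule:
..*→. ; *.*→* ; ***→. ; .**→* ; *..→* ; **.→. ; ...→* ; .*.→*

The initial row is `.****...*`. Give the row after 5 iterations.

.*.****.*

.*...**.*
.***.*.**
.*..****.
.**.*...*
.*.****.*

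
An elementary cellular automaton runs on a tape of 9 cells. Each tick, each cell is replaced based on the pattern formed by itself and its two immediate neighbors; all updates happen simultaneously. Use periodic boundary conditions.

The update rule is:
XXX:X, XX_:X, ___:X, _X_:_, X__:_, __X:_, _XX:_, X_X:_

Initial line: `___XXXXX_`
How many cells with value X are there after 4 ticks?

tick 1: XX__XXXX_
tick 2: _X___XXX_
tick 3: ___X__XX_
tick 4: XX_____X_
count of X: 3

3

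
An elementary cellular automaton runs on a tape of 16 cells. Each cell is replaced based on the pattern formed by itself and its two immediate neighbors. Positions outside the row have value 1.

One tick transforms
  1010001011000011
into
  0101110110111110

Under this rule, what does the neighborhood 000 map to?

1

At position 4 the neighborhood is 000; the next row has 1 there.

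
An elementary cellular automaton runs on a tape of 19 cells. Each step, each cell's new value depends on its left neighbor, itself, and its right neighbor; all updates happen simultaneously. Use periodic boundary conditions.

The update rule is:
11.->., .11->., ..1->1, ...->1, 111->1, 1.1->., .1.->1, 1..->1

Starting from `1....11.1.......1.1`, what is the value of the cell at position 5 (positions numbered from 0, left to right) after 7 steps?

1

.1111...111111111..
1.11.111.1111111.11
......1...11111...1
1111111111.111.1111
111111111...1...111
11111111.1111111.11
1111111...11111...1
position 5 holds 1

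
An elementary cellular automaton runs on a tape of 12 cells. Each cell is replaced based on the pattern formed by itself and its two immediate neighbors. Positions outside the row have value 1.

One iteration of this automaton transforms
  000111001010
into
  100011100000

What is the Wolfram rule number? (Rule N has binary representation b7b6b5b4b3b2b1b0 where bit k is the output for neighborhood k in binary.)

208

position 4: 111 → 1  (bit 7 = 1)
position 5: 110 → 1  (bit 6 = 1)
position 9: 101 → 0  (bit 5 = 0)
position 0: 100 → 1  (bit 4 = 1)
position 3: 011 → 0  (bit 3 = 0)
position 8: 010 → 0  (bit 2 = 0)
position 2: 001 → 0  (bit 1 = 0)
position 1: 000 → 0  (bit 0 = 0)
bits b7..b0 = 11010000 = 208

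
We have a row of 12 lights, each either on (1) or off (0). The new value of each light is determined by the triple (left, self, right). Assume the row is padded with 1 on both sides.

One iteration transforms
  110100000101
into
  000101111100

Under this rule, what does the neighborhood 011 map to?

At position 11 the neighborhood is 011; the next row has 0 there.

0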